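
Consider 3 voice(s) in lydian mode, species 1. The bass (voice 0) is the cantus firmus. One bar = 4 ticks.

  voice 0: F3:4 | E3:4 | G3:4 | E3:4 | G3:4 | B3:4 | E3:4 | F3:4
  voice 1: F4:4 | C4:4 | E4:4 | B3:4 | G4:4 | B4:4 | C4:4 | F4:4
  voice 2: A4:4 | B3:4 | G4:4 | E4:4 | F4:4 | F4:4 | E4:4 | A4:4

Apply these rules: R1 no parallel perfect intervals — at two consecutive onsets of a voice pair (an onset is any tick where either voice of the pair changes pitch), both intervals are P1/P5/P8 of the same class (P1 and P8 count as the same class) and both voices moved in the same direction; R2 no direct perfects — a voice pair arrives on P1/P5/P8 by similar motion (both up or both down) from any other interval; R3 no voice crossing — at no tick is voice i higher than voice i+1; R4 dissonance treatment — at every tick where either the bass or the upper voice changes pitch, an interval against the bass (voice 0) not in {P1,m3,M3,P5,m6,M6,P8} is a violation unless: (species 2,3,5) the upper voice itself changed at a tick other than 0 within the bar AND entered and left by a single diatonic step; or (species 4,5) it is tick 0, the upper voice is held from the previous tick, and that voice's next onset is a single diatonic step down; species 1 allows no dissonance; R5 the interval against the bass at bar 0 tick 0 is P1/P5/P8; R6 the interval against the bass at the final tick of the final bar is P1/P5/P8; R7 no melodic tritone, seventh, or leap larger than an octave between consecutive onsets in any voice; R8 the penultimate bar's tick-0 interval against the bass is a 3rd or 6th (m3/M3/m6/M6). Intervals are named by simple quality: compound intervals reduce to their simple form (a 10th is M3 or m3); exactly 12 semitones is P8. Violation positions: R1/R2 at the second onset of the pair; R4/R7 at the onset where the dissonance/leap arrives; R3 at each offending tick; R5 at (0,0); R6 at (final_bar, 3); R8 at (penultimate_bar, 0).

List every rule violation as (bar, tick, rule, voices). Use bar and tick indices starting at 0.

(0, 0, R5, (0, 2))
(1, 0, R2, (0, 2))
(1, 0, R3, (1, 2))
(1, 0, R7, (2,))
(1, 1, R3, (1, 2))
(1, 2, R3, (1, 2))
(1, 3, R3, (1, 2))
(2, 0, R2, (0, 2))
(3, 0, R1, (0, 2))
(3, 0, R2, (0, 1))
(4, 0, R2, (0, 1))
(4, 0, R3, (1, 2))
(4, 0, R4, (0, 2))
(4, 1, R3, (1, 2))
(4, 2, R3, (1, 2))
(4, 3, R3, (1, 2))
(5, 0, R1, (0, 1))
(5, 0, R3, (1, 2))
(5, 0, R4, (0, 2))
(5, 1, R3, (1, 2))
(5, 2, R3, (1, 2))
(5, 3, R3, (1, 2))
(6, 0, R2, (0, 2))
(6, 0, R7, (1,))
(6, 0, R8, (0, 2))
(7, 0, R2, (0, 1))
(7, 3, R6, (0, 2))

bar 0: v0=F3 v1=F4 v2=A4 downbeat M3
bar 1: v0=E3 v1=C4 v2=B3 downbeat P5
bar 2: v0=G3 v1=E4 v2=G4 downbeat P8
bar 3: v0=E3 v1=B3 v2=E4 downbeat P8
bar 4: v0=G3 v1=G4 v2=F4 downbeat m7
bar 5: v0=B3 v1=B4 v2=F4 downbeat TT
bar 6: v0=E3 v1=C4 v2=E4 downbeat P8
bar 7: v0=F3 v1=F4 v2=A4 downbeat M3
  -> R5 @ bar 0 tick 0 v(0, 2): opens on M3
  -> R2 @ bar 1 tick 0 v(0, 2): F3/A4 M3 -> E3/B3 P5 similar
  -> R3 @ bar 1 tick 0 v(1, 2): C4 above B3
  -> R7 @ bar 1 tick 0 v(2,): A4->B3 leap 10st
  -> R3 @ bar 1 tick 1 v(1, 2): C4 above B3
  -> R3 @ bar 1 tick 2 v(1, 2): C4 above B3
  -> R3 @ bar 1 tick 3 v(1, 2): C4 above B3
  -> R2 @ bar 2 tick 0 v(0, 2): E3/B3 P5 -> G3/G4 P8 similar
  -> R1 @ bar 3 tick 0 v(0, 2): G3/G4 P8 -> E3/E4 P8 similar
  -> R2 @ bar 3 tick 0 v(0, 1): G3/E4 M6 -> E3/B3 P5 similar
  -> R2 @ bar 4 tick 0 v(0, 1): E3/B3 P5 -> G3/G4 P8 similar
  -> R3 @ bar 4 tick 0 v(1, 2): G4 above F4
  -> R4 @ bar 4 tick 0 v(0, 2): G3/F4 m7 untreated
  -> R3 @ bar 4 tick 1 v(1, 2): G4 above F4
  -> R3 @ bar 4 tick 2 v(1, 2): G4 above F4
  -> R3 @ bar 4 tick 3 v(1, 2): G4 above F4
  -> R1 @ bar 5 tick 0 v(0, 1): G3/G4 P8 -> B3/B4 P8 similar
  -> R3 @ bar 5 tick 0 v(1, 2): B4 above F4
  -> R4 @ bar 5 tick 0 v(0, 2): B3/F4 TT untreated
  -> R3 @ bar 5 tick 1 v(1, 2): B4 above F4
  -> R3 @ bar 5 tick 2 v(1, 2): B4 above F4
  -> R3 @ bar 5 tick 3 v(1, 2): B4 above F4
  -> R2 @ bar 6 tick 0 v(0, 2): B3/F4 TT -> E3/E4 P8 similar
  -> R7 @ bar 6 tick 0 v(1,): B4->C4 leap 11st
  -> R8 @ bar 6 tick 0 v(0, 2): penult P8 not 3rd/6th
  -> R2 @ bar 7 tick 0 v(0, 1): E3/C4 m6 -> F3/F4 P8 similar
  -> R6 @ bar 7 tick 3 v(0, 2): closes on M3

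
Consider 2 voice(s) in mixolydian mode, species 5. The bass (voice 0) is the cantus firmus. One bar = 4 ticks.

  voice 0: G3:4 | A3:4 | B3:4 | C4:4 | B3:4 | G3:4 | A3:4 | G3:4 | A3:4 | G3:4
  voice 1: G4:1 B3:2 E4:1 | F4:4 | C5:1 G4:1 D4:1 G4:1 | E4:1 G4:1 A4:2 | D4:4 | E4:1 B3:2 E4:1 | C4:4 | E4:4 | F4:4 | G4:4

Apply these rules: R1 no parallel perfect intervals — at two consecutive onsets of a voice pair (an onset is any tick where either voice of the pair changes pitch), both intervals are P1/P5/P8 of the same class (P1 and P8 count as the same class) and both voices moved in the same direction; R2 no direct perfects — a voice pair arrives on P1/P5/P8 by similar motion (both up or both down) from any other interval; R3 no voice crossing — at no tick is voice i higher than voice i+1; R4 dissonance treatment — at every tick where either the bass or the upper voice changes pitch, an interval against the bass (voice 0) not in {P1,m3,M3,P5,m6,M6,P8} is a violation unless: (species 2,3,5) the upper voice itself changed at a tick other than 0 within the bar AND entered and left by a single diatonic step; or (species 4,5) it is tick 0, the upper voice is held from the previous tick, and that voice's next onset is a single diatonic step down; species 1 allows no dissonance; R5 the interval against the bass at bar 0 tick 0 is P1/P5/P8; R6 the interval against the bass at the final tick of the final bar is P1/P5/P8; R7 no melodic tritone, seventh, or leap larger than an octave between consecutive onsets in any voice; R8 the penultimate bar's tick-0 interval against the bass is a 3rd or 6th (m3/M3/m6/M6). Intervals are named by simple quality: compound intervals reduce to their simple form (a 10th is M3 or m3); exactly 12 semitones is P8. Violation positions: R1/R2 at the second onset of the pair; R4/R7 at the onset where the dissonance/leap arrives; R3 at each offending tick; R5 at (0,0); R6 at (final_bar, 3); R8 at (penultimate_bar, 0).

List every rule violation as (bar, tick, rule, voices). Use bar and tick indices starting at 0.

(2, 0, R4, (0, 1))

bar 0: v0=G3 v1=G4 downbeat P8
bar 1: v0=A3 v1=F4 downbeat m6
bar 2: v0=B3 v1=C5 downbeat m2
bar 3: v0=C4 v1=E4 downbeat M3
bar 4: v0=B3 v1=D4 downbeat m3
bar 5: v0=G3 v1=E4 downbeat M6
bar 6: v0=A3 v1=C4 downbeat m3
bar 7: v0=G3 v1=E4 downbeat M6
bar 8: v0=A3 v1=F4 downbeat m6
bar 9: v0=G3 v1=G4 downbeat P8
  -> R4 @ bar 2 tick 0 v(0, 1): B3/C5 m2 untreated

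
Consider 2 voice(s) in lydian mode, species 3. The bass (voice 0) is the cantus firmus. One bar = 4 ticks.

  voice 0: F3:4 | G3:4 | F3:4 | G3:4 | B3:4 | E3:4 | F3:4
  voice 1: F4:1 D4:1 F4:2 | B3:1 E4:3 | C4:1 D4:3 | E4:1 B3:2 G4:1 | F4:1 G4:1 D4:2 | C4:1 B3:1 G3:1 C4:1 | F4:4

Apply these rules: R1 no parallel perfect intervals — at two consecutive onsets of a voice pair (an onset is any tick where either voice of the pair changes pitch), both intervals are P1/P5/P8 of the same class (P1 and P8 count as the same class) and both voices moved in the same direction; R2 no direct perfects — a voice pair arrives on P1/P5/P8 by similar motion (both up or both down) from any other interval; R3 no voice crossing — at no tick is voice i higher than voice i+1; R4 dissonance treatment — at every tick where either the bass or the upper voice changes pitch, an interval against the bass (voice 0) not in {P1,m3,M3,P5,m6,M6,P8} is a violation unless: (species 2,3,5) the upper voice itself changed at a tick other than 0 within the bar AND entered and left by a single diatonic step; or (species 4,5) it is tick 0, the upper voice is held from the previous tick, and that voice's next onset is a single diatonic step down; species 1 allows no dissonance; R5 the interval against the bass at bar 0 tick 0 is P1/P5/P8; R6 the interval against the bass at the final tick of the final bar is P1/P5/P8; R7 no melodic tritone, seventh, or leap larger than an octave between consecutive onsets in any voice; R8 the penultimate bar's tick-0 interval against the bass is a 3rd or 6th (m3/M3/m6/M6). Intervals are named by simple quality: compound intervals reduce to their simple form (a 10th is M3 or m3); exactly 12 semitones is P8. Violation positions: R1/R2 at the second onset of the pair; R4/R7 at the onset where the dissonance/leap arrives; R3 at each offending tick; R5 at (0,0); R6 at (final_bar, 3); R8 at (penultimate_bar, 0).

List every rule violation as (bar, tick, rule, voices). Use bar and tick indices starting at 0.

bar 0: v0=F3 v1=F4 downbeat P8
bar 1: v0=G3 v1=B3 downbeat M3
bar 2: v0=F3 v1=C4 downbeat P5
bar 3: v0=G3 v1=E4 downbeat M6
bar 4: v0=B3 v1=F4 downbeat TT
bar 5: v0=E3 v1=C4 downbeat m6
bar 6: v0=F3 v1=F4 downbeat P8
  -> R7 @ bar 1 tick 0 v(1,): F4->B3 leap 6st
  -> R2 @ bar 2 tick 0 v(0, 1): G3/E4 M6 -> F3/C4 P5 similar
  -> R4 @ bar 4 tick 0 v(0, 1): B3/F4 TT untreated
  -> R2 @ bar 6 tick 0 v(0, 1): E3/C4 m6 -> F3/F4 P8 similar

(1, 0, R7, (1,))
(2, 0, R2, (0, 1))
(4, 0, R4, (0, 1))
(6, 0, R2, (0, 1))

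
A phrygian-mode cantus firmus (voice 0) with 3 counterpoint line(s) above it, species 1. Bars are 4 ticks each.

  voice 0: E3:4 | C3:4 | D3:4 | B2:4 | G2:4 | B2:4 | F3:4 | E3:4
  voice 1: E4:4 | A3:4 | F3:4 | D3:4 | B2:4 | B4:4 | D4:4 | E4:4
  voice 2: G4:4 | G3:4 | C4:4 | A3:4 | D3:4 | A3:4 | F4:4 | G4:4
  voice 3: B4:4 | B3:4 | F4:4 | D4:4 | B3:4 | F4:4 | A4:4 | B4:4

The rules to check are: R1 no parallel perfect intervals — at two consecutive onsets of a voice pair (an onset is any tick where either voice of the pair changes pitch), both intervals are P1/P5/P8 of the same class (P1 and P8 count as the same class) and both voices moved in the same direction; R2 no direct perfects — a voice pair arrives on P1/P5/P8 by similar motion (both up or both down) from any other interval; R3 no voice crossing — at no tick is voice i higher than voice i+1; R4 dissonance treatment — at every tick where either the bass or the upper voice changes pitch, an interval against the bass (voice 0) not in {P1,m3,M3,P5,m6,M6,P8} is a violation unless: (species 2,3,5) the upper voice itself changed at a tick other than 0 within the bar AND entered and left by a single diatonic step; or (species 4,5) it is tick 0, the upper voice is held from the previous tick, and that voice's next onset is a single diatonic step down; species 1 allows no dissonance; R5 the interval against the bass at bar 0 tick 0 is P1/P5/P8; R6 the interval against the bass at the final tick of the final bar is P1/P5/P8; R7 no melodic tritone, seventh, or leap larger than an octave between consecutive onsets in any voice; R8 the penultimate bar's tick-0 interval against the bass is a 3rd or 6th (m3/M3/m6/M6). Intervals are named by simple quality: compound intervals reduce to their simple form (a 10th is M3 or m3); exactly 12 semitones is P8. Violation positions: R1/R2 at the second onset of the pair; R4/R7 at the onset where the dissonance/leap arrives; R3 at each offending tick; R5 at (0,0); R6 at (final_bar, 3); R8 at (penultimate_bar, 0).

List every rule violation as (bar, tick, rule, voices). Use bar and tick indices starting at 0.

(0, 0, R5, (0, 2))
(1, 0, R2, (0, 2))
(1, 0, R3, (1, 2))
(1, 0, R4, (0, 3))
(1, 1, R3, (1, 2))
(1, 2, R3, (1, 2))
(1, 3, R3, (1, 2))
(2, 0, R4, (0, 2))
(2, 0, R7, (3,))
(3, 0, R1, (1, 2))
(3, 0, R1, (1, 3))
(3, 0, R4, (0, 2))
(4, 0, R1, (1, 3))
(4, 0, R2, (0, 2))
(5, 0, R2, (0, 1))
(5, 0, R3, (1, 2))
(5, 0, R4, (0, 2))
(5, 0, R4, (0, 3))
(5, 0, R7, (1,))
(5, 0, R7, (3,))
(5, 1, R3, (1, 2))
(5, 2, R3, (1, 2))
(5, 3, R3, (1, 2))
(6, 0, R2, (0, 2))
(6, 0, R7, (0,))
(6, 0, R8, (0, 2))
(7, 0, R1, (1, 3))
(7, 3, R6, (0, 2))

bar 0: v0=E3 v1=E4 v2=G4 v3=B4 downbeat P5
bar 1: v0=C3 v1=A3 v2=G3 v3=B3 downbeat M7
bar 2: v0=D3 v1=F3 v2=C4 v3=F4 downbeat m3
bar 3: v0=B2 v1=D3 v2=A3 v3=D4 downbeat m3
bar 4: v0=G2 v1=B2 v2=D3 v3=B3 downbeat M3
bar 5: v0=B2 v1=B4 v2=A3 v3=F4 downbeat TT
bar 6: v0=F3 v1=D4 v2=F4 v3=A4 downbeat M3
bar 7: v0=E3 v1=E4 v2=G4 v3=B4 downbeat P5
  -> R5 @ bar 0 tick 0 v(0, 2): opens on m3
  -> R2 @ bar 1 tick 0 v(0, 2): E3/G4 m3 -> C3/G3 P5 similar
  -> R3 @ bar 1 tick 0 v(1, 2): A3 above G3
  -> R4 @ bar 1 tick 0 v(0, 3): C3/B3 M7 untreated
  -> R3 @ bar 1 tick 1 v(1, 2): A3 above G3
  -> R3 @ bar 1 tick 2 v(1, 2): A3 above G3
  -> R3 @ bar 1 tick 3 v(1, 2): A3 above G3
  -> R4 @ bar 2 tick 0 v(0, 2): D3/C4 m7 untreated
  -> R7 @ bar 2 tick 0 v(3,): B3->F4 leap 6st
  -> R1 @ bar 3 tick 0 v(1, 2): F3/C4 P5 -> D3/A3 P5 similar
  -> R1 @ bar 3 tick 0 v(1, 3): F3/F4 P8 -> D3/D4 P8 similar
  -> R4 @ bar 3 tick 0 v(0, 2): B2/A3 m7 untreated
  -> R1 @ bar 4 tick 0 v(1, 3): D3/D4 P8 -> B2/B3 P8 similar
  -> R2 @ bar 4 tick 0 v(0, 2): B2/A3 m7 -> G2/D3 P5 similar
  -> R2 @ bar 5 tick 0 v(0, 1): G2/B2 M3 -> B2/B4 P1 similar
  -> R3 @ bar 5 tick 0 v(1, 2): B4 above A3
  -> R4 @ bar 5 tick 0 v(0, 2): B2/A3 m7 untreated
  -> R4 @ bar 5 tick 0 v(0, 3): B2/F4 TT untreated
  -> R7 @ bar 5 tick 0 v(1,): B2->B4 leap 24st
  -> R7 @ bar 5 tick 0 v(3,): B3->F4 leap 6st
  -> R3 @ bar 5 tick 1 v(1, 2): B4 above A3
  -> R3 @ bar 5 tick 2 v(1, 2): B4 above A3
  -> R3 @ bar 5 tick 3 v(1, 2): B4 above A3
  -> R2 @ bar 6 tick 0 v(0, 2): B2/A3 m7 -> F3/F4 P8 similar
  -> R7 @ bar 6 tick 0 v(0,): B2->F3 leap 6st
  -> R8 @ bar 6 tick 0 v(0, 2): penult P8 not 3rd/6th
  -> R1 @ bar 7 tick 0 v(1, 3): D4/A4 P5 -> E4/B4 P5 similar
  -> R6 @ bar 7 tick 3 v(0, 2): closes on m3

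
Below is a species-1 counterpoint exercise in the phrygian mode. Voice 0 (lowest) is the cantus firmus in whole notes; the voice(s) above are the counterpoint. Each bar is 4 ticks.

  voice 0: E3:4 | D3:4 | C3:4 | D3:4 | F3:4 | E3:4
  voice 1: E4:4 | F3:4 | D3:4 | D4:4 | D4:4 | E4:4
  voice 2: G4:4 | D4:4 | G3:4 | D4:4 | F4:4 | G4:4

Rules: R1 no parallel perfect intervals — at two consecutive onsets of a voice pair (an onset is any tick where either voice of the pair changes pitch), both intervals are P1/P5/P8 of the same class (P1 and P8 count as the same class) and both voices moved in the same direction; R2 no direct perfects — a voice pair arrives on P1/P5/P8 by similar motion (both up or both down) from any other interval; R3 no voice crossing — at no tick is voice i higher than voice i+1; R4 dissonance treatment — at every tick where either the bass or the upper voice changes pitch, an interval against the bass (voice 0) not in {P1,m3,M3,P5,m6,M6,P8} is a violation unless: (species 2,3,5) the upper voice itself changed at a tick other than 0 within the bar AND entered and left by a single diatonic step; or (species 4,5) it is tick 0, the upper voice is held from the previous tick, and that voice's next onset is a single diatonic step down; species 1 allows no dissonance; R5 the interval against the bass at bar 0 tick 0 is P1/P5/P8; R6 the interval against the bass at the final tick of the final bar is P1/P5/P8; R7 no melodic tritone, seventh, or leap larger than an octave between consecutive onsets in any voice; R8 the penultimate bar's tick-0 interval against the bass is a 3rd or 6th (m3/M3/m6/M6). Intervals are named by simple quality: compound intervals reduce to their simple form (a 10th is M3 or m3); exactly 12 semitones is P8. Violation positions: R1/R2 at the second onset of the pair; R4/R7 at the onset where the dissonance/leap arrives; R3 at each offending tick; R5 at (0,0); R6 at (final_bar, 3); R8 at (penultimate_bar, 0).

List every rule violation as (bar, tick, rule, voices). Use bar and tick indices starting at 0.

(0, 0, R5, (0, 2))
(1, 0, R2, (0, 2))
(1, 0, R7, (1,))
(2, 0, R2, (0, 2))
(2, 0, R4, (0, 1))
(3, 0, R2, (0, 1))
(3, 0, R2, (0, 2))
(3, 0, R2, (1, 2))
(4, 0, R1, (0, 2))
(4, 0, R8, (0, 2))
(5, 3, R6, (0, 2))

bar 0: v0=E3 v1=E4 v2=G4 downbeat m3
bar 1: v0=D3 v1=F3 v2=D4 downbeat P8
bar 2: v0=C3 v1=D3 v2=G3 downbeat P5
bar 3: v0=D3 v1=D4 v2=D4 downbeat P8
bar 4: v0=F3 v1=D4 v2=F4 downbeat P8
bar 5: v0=E3 v1=E4 v2=G4 downbeat m3
  -> R5 @ bar 0 tick 0 v(0, 2): opens on m3
  -> R2 @ bar 1 tick 0 v(0, 2): E3/G4 m3 -> D3/D4 P8 similar
  -> R7 @ bar 1 tick 0 v(1,): E4->F3 leap 11st
  -> R2 @ bar 2 tick 0 v(0, 2): D3/D4 P8 -> C3/G3 P5 similar
  -> R4 @ bar 2 tick 0 v(0, 1): C3/D3 M2 untreated
  -> R2 @ bar 3 tick 0 v(0, 1): C3/D3 M2 -> D3/D4 P8 similar
  -> R2 @ bar 3 tick 0 v(0, 2): C3/G3 P5 -> D3/D4 P8 similar
  -> R2 @ bar 3 tick 0 v(1, 2): D3/G3 P4 -> D4/D4 P1 similar
  -> R1 @ bar 4 tick 0 v(0, 2): D3/D4 P8 -> F3/F4 P8 similar
  -> R8 @ bar 4 tick 0 v(0, 2): penult P8 not 3rd/6th
  -> R6 @ bar 5 tick 3 v(0, 2): closes on m3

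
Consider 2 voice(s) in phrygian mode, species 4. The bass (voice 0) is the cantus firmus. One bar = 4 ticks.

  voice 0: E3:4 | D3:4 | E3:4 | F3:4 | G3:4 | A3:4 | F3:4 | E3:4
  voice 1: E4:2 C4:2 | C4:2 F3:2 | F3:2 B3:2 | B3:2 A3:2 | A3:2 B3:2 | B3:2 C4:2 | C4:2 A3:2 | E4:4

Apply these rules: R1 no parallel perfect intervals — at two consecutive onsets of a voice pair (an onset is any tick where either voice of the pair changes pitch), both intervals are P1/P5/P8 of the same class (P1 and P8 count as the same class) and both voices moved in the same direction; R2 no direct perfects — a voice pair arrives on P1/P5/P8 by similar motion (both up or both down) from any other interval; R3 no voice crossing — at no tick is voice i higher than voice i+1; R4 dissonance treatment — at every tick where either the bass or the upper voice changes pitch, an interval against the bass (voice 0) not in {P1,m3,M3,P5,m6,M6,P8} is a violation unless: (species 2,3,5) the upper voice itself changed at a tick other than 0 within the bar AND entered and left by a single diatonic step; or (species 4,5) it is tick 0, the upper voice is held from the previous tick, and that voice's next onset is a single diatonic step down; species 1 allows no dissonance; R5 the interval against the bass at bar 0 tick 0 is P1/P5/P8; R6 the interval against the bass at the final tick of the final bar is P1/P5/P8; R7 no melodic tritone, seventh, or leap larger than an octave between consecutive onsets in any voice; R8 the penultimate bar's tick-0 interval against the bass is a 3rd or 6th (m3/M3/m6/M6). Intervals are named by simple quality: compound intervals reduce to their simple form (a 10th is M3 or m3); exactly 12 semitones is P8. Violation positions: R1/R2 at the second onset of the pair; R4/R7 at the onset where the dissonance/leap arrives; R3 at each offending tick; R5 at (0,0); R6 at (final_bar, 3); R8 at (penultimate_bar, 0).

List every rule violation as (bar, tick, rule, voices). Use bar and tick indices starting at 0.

bar 0: v0=E3 v1=E4 downbeat P8
bar 1: v0=D3 v1=C4 downbeat m7
bar 2: v0=E3 v1=F3 downbeat m2
bar 3: v0=F3 v1=B3 downbeat TT
bar 4: v0=G3 v1=A3 downbeat M2
bar 5: v0=A3 v1=B3 downbeat M2
bar 6: v0=F3 v1=C4 downbeat P5
bar 7: v0=E3 v1=E4 downbeat P8
  -> R4 @ bar 1 tick 0 v(0, 1): D3/C4 m7 untreated
  -> R4 @ bar 2 tick 0 v(0, 1): E3/F3 m2 untreated
  -> R7 @ bar 2 tick 2 v(1,): F3->B3 leap 6st
  -> R4 @ bar 4 tick 0 v(0, 1): G3/A3 M2 untreated
  -> R4 @ bar 5 tick 0 v(0, 1): A3/B3 M2 untreated
  -> R8 @ bar 6 tick 0 v(0, 1): penult P5 not 3rd/6th

(1, 0, R4, (0, 1))
(2, 0, R4, (0, 1))
(2, 2, R7, (1,))
(4, 0, R4, (0, 1))
(5, 0, R4, (0, 1))
(6, 0, R8, (0, 1))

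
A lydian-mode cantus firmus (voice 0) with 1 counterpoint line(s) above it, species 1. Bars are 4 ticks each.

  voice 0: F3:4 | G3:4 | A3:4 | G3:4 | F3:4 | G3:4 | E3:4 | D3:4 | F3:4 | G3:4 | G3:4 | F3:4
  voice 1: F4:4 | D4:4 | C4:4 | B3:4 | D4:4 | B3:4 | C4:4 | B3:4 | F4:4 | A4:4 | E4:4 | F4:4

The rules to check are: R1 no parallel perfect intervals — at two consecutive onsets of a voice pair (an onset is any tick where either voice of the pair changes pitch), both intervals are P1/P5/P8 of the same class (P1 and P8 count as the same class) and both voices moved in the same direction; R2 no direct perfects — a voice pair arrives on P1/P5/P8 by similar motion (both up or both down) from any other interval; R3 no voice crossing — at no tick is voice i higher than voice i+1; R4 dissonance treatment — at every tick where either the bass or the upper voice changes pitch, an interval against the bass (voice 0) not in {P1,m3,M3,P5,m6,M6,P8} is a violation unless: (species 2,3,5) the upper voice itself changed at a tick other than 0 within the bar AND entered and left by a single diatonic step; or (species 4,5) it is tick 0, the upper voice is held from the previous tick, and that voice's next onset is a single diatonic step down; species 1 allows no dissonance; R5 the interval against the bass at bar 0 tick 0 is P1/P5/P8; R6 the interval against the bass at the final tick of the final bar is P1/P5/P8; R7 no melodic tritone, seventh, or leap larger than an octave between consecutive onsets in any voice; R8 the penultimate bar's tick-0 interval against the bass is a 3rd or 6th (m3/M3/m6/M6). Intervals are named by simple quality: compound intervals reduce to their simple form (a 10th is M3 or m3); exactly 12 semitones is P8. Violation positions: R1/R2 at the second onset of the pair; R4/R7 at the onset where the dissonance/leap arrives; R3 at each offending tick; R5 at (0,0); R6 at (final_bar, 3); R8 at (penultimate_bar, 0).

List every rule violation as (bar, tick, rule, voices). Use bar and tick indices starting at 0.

bar 0: v0=F3 v1=F4 downbeat P8
bar 1: v0=G3 v1=D4 downbeat P5
bar 2: v0=A3 v1=C4 downbeat m3
bar 3: v0=G3 v1=B3 downbeat M3
bar 4: v0=F3 v1=D4 downbeat M6
bar 5: v0=G3 v1=B3 downbeat M3
bar 6: v0=E3 v1=C4 downbeat m6
bar 7: v0=D3 v1=B3 downbeat M6
bar 8: v0=F3 v1=F4 downbeat P8
bar 9: v0=G3 v1=A4 downbeat M2
bar 10: v0=G3 v1=E4 downbeat M6
bar 11: v0=F3 v1=F4 downbeat P8
  -> R2 @ bar 8 tick 0 v(0, 1): D3/B3 M6 -> F3/F4 P8 similar
  -> R7 @ bar 8 tick 0 v(1,): B3->F4 leap 6st
  -> R4 @ bar 9 tick 0 v(0, 1): G3/A4 M2 untreated

(8, 0, R2, (0, 1))
(8, 0, R7, (1,))
(9, 0, R4, (0, 1))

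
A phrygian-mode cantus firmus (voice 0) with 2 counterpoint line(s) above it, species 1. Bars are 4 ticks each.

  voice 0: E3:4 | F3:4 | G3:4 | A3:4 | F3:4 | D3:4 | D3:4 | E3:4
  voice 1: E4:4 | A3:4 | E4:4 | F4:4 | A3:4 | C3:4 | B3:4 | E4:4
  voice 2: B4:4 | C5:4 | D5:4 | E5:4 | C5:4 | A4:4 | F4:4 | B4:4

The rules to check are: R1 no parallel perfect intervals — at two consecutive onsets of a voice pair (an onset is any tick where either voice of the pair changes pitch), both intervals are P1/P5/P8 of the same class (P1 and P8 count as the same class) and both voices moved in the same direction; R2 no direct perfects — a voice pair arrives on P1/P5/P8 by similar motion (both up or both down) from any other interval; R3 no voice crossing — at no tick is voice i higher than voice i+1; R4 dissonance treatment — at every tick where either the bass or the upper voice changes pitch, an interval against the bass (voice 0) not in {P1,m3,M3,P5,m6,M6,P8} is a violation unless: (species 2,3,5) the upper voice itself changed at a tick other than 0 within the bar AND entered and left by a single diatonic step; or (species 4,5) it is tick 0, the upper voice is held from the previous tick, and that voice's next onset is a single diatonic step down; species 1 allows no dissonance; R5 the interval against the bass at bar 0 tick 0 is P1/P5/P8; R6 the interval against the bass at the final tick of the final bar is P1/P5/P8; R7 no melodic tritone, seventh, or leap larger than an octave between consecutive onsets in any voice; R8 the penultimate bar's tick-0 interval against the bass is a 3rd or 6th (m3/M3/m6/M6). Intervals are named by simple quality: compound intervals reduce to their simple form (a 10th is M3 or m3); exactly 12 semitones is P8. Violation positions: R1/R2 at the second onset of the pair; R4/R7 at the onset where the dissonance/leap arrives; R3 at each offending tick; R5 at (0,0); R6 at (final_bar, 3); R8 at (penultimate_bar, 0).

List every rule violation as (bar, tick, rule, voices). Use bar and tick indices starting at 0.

(1, 0, R1, (0, 2))
(2, 0, R1, (0, 2))
(3, 0, R1, (0, 2))
(4, 0, R1, (0, 2))
(5, 0, R1, (0, 2))
(5, 0, R3, (0, 1))
(5, 0, R4, (0, 1))
(5, 1, R3, (0, 1))
(5, 2, R3, (0, 1))
(5, 3, R3, (0, 1))
(6, 0, R7, (1,))
(7, 0, R2, (0, 1))
(7, 0, R2, (0, 2))
(7, 0, R2, (1, 2))
(7, 0, R7, (2,))

bar 0: v0=E3 v1=E4 v2=B4 downbeat P5
bar 1: v0=F3 v1=A3 v2=C5 downbeat P5
bar 2: v0=G3 v1=E4 v2=D5 downbeat P5
bar 3: v0=A3 v1=F4 v2=E5 downbeat P5
bar 4: v0=F3 v1=A3 v2=C5 downbeat P5
bar 5: v0=D3 v1=C3 v2=A4 downbeat P5
bar 6: v0=D3 v1=B3 v2=F4 downbeat m3
bar 7: v0=E3 v1=E4 v2=B4 downbeat P5
  -> R1 @ bar 1 tick 0 v(0, 2): E3/B4 P5 -> F3/C5 P5 similar
  -> R1 @ bar 2 tick 0 v(0, 2): F3/C5 P5 -> G3/D5 P5 similar
  -> R1 @ bar 3 tick 0 v(0, 2): G3/D5 P5 -> A3/E5 P5 similar
  -> R1 @ bar 4 tick 0 v(0, 2): A3/E5 P5 -> F3/C5 P5 similar
  -> R1 @ bar 5 tick 0 v(0, 2): F3/C5 P5 -> D3/A4 P5 similar
  -> R3 @ bar 5 tick 0 v(0, 1): D3 above C3
  -> R4 @ bar 5 tick 0 v(0, 1): D3/C3 M2 untreated
  -> R3 @ bar 5 tick 1 v(0, 1): D3 above C3
  -> R3 @ bar 5 tick 2 v(0, 1): D3 above C3
  -> R3 @ bar 5 tick 3 v(0, 1): D3 above C3
  -> R7 @ bar 6 tick 0 v(1,): C3->B3 leap 11st
  -> R2 @ bar 7 tick 0 v(0, 1): D3/B3 M6 -> E3/E4 P8 similar
  -> R2 @ bar 7 tick 0 v(0, 2): D3/F4 m3 -> E3/B4 P5 similar
  -> R2 @ bar 7 tick 0 v(1, 2): B3/F4 TT -> E4/B4 P5 similar
  -> R7 @ bar 7 tick 0 v(2,): F4->B4 leap 6st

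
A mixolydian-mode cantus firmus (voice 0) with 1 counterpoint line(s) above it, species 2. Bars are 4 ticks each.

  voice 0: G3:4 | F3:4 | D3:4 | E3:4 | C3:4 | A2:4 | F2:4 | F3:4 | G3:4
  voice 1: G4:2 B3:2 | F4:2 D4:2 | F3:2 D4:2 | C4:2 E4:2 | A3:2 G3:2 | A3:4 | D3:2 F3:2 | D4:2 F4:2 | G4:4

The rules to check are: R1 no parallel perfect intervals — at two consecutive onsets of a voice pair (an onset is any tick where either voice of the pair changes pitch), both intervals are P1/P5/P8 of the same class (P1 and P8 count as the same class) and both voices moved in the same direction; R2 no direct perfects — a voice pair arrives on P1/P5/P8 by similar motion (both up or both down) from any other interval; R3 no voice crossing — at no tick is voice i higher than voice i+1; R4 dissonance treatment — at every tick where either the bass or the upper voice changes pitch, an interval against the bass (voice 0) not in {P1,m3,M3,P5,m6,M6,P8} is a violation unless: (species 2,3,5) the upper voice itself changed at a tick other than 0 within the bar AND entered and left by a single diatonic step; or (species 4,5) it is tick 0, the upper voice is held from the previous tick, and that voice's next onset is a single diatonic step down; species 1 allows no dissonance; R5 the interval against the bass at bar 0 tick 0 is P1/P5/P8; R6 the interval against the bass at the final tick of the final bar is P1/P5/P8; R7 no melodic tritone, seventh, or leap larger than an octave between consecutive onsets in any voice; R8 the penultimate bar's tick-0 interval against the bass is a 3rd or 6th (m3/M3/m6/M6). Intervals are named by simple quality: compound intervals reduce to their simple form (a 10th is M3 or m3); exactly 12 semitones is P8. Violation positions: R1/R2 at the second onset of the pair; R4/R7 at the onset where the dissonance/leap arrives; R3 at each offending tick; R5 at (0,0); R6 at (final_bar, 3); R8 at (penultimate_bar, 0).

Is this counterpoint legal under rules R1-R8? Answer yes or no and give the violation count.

bar 0: v0=G3 v1=G4 (P8)
bar 1: v0=F3 v1=F4 (P8)
bar 2: v0=D3 v1=F3 (m3)
bar 3: v0=E3 v1=C4 (m6)
bar 4: v0=C3 v1=A3 (M6)
bar 5: v0=A2 v1=A3 (P8)
bar 6: v0=F2 v1=D3 (M6)
bar 7: v0=F3 v1=D4 (M6)
bar 8: v0=G3 v1=G4 (P8)
  R7 @ bar1.0: B3->F4 leap 6st
  R1 @ bar8.0: F3/F4 P8 -> G3/G4 P8 similar

No (2 violations)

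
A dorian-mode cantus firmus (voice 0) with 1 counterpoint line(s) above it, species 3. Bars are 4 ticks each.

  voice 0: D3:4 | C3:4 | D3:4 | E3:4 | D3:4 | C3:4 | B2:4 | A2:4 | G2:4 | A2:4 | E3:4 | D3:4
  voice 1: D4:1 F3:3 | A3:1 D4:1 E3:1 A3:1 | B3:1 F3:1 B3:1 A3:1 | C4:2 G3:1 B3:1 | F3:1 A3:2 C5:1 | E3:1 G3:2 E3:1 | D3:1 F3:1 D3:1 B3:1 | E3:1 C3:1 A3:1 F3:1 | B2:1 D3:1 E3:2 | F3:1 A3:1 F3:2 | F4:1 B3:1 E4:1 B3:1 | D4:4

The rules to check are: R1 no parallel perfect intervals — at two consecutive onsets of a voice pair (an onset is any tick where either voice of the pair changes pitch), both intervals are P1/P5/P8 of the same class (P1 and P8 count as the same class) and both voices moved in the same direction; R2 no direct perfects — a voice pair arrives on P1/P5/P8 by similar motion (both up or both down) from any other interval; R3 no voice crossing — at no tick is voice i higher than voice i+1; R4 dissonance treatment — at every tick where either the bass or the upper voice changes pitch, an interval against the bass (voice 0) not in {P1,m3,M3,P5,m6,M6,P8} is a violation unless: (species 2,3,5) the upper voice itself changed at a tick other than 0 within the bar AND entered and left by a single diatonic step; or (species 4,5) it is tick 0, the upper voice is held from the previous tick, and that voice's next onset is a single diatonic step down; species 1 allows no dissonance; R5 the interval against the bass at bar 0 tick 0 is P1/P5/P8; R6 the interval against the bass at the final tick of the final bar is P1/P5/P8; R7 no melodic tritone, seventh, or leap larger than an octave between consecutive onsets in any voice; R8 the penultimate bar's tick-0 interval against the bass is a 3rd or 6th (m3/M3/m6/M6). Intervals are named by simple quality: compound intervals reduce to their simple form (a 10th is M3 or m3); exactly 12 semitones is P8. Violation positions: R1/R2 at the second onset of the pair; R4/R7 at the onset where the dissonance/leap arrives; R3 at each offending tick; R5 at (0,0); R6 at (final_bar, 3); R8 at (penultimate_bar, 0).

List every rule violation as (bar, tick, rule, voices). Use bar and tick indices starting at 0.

bar 0: v0=D3 v1=D4 downbeat P8
bar 1: v0=C3 v1=A3 downbeat M6
bar 2: v0=D3 v1=B3 downbeat M6
bar 3: v0=E3 v1=C4 downbeat m6
bar 4: v0=D3 v1=F3 downbeat m3
bar 5: v0=C3 v1=E3 downbeat M3
bar 6: v0=B2 v1=D3 downbeat m3
bar 7: v0=A2 v1=E3 downbeat P5
bar 8: v0=G2 v1=B2 downbeat M3
bar 9: v0=A2 v1=F3 downbeat m6
bar 10: v0=E3 v1=F4 downbeat m2
bar 11: v0=D3 v1=D4 downbeat P8
  -> R4 @ bar 1 tick 1 v(0, 1): C3/D4 M2 untreated
  -> R7 @ bar 1 tick 2 v(1,): D4->E3 leap 10st
  -> R7 @ bar 2 tick 1 v(1,): B3->F3 leap 6st
  -> R7 @ bar 2 tick 2 v(1,): F3->B3 leap 6st
  -> R7 @ bar 4 tick 0 v(1,): B3->F3 leap 6st
  -> R4 @ bar 4 tick 3 v(0, 1): D3/C5 m7 untreated
  -> R7 @ bar 4 tick 3 v(1,): A3->C5 leap 15st
  -> R7 @ bar 5 tick 0 v(1,): C5->E3 leap 20st
  -> R4 @ bar 6 tick 1 v(0, 1): B2/F3 TT untreated
  -> R2 @ bar 7 tick 0 v(0, 1): B2/B3 P8 -> A2/E3 P5 similar
  -> R7 @ bar 8 tick 0 v(1,): F3->B2 leap 6st
  -> R4 @ bar 10 tick 0 v(0, 1): E3/F4 m2 untreated
  -> R8 @ bar 10 tick 0 v(0, 1): penult m2 not 3rd/6th
  -> R7 @ bar 10 tick 1 v(1,): F4->B3 leap 6st

(1, 1, R4, (0, 1))
(1, 2, R7, (1,))
(2, 1, R7, (1,))
(2, 2, R7, (1,))
(4, 0, R7, (1,))
(4, 3, R4, (0, 1))
(4, 3, R7, (1,))
(5, 0, R7, (1,))
(6, 1, R4, (0, 1))
(7, 0, R2, (0, 1))
(8, 0, R7, (1,))
(10, 0, R4, (0, 1))
(10, 0, R8, (0, 1))
(10, 1, R7, (1,))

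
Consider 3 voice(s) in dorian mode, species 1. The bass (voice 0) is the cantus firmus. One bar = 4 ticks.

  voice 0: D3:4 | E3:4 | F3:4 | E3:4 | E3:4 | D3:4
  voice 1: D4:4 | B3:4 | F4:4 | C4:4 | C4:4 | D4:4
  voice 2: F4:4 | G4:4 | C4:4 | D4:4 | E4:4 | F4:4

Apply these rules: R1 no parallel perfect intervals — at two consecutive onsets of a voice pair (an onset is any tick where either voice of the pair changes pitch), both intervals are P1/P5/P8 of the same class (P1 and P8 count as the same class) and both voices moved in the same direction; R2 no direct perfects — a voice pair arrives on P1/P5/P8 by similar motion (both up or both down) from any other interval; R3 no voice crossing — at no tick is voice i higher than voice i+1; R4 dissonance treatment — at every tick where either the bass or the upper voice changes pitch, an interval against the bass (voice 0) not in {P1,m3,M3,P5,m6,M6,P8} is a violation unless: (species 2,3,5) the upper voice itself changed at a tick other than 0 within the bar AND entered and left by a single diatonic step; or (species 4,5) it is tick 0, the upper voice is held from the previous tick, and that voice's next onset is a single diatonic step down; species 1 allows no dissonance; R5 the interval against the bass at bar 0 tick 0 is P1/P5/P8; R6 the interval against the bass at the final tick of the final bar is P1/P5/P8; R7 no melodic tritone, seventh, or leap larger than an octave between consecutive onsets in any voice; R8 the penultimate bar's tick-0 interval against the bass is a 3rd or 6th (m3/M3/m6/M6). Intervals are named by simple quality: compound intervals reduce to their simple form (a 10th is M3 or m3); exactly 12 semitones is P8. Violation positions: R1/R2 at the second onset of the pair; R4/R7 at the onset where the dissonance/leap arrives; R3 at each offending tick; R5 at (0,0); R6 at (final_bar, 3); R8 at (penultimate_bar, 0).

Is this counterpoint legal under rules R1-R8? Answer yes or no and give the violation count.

bar 0: v0=D3 v1=D4 v2=F4 (m3)
bar 1: v0=E3 v1=B3 v2=G4 (m3)
bar 2: v0=F3 v1=F4 v2=C4 (P5)
bar 3: v0=E3 v1=C4 v2=D4 (m7)
bar 4: v0=E3 v1=C4 v2=E4 (P8)
bar 5: v0=D3 v1=D4 v2=F4 (m3)
  R5 @ bar0.0: opens on m3
  R2 @ bar2.0: E3/B3 P5 -> F3/F4 P8 similar
  R3 @ bar2.0: F4 above C4
  R7 @ bar2.0: B3->F4 leap 6st
  R3 @ bar2.1: F4 above C4
  R3 @ bar2.2: F4 above C4
  R3 @ bar2.3: F4 above C4
  R4 @ bar3.0: E3/D4 m7 untreated
  R8 @ bar4.0: penult P8 not 3rd/6th
  R6 @ bar5.3: closes on m3

No (10 violations)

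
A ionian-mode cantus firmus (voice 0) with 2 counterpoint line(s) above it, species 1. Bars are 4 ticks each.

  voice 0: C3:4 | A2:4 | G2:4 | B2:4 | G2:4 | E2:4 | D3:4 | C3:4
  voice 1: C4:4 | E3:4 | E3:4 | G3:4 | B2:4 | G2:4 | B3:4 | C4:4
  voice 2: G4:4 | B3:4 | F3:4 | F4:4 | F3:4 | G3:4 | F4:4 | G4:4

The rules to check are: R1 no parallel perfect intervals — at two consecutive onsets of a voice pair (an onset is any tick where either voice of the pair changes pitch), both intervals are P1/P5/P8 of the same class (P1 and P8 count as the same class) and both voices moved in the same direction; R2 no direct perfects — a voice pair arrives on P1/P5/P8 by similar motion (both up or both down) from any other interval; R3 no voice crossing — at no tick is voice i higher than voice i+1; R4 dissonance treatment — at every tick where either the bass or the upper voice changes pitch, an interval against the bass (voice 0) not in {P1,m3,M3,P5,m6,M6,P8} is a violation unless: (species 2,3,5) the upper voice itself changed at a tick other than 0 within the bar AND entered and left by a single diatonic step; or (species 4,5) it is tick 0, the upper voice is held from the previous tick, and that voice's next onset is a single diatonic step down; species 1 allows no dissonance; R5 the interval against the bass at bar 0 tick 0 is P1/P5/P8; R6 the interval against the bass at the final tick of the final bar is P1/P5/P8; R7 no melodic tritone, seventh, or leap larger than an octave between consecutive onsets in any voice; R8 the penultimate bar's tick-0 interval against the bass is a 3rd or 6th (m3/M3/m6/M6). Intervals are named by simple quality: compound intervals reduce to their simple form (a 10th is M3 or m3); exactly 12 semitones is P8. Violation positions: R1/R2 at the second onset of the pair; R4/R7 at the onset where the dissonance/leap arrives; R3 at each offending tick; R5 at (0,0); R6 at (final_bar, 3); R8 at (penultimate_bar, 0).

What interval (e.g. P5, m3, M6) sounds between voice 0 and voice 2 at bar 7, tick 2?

voice 0=C3 voice 2=G4 -> P5

P5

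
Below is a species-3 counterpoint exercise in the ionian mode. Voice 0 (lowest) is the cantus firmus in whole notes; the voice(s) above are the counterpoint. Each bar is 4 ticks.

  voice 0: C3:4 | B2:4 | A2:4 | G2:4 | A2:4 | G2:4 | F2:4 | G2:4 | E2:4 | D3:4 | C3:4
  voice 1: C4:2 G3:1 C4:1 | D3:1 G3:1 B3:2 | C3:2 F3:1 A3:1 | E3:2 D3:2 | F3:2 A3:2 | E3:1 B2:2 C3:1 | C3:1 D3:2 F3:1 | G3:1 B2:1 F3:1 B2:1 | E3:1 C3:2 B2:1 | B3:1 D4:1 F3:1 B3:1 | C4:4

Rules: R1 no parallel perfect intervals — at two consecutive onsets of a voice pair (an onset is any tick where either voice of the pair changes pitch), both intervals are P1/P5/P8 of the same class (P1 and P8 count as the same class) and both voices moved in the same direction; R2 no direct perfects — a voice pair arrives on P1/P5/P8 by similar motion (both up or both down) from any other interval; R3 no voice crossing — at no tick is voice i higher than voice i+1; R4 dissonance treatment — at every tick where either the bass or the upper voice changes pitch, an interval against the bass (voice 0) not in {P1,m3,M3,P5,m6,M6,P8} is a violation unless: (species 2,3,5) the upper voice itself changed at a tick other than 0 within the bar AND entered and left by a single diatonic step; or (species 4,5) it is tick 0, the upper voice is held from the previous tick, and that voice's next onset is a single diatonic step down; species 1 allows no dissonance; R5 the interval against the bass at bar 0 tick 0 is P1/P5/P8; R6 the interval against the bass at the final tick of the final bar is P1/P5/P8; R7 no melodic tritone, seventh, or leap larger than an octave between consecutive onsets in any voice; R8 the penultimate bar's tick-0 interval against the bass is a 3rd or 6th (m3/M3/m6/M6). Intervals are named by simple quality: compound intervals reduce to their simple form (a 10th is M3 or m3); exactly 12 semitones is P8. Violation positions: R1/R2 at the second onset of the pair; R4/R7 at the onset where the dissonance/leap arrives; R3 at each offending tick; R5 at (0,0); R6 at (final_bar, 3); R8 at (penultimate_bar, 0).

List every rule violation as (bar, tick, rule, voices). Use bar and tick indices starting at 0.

(1, 0, R7, (1,))
(2, 0, R7, (1,))
(7, 0, R1, (0, 1))
(7, 2, R4, (0, 1))
(7, 2, R7, (1,))
(7, 3, R7, (1,))
(9, 0, R7, (0,))
(9, 3, R7, (1,))

bar 0: v0=C3 v1=C4 downbeat P8
bar 1: v0=B2 v1=D3 downbeat m3
bar 2: v0=A2 v1=C3 downbeat m3
bar 3: v0=G2 v1=E3 downbeat M6
bar 4: v0=A2 v1=F3 downbeat m6
bar 5: v0=G2 v1=E3 downbeat M6
bar 6: v0=F2 v1=C3 downbeat P5
bar 7: v0=G2 v1=G3 downbeat P8
bar 8: v0=E2 v1=E3 downbeat P8
bar 9: v0=D3 v1=B3 downbeat M6
bar 10: v0=C3 v1=C4 downbeat P8
  -> R7 @ bar 1 tick 0 v(1,): C4->D3 leap 10st
  -> R7 @ bar 2 tick 0 v(1,): B3->C3 leap 11st
  -> R1 @ bar 7 tick 0 v(0, 1): F2/F3 P8 -> G2/G3 P8 similar
  -> R4 @ bar 7 tick 2 v(0, 1): G2/F3 m7 untreated
  -> R7 @ bar 7 tick 2 v(1,): B2->F3 leap 6st
  -> R7 @ bar 7 tick 3 v(1,): F3->B2 leap 6st
  -> R7 @ bar 9 tick 0 v(0,): E2->D3 leap 10st
  -> R7 @ bar 9 tick 3 v(1,): F3->B3 leap 6st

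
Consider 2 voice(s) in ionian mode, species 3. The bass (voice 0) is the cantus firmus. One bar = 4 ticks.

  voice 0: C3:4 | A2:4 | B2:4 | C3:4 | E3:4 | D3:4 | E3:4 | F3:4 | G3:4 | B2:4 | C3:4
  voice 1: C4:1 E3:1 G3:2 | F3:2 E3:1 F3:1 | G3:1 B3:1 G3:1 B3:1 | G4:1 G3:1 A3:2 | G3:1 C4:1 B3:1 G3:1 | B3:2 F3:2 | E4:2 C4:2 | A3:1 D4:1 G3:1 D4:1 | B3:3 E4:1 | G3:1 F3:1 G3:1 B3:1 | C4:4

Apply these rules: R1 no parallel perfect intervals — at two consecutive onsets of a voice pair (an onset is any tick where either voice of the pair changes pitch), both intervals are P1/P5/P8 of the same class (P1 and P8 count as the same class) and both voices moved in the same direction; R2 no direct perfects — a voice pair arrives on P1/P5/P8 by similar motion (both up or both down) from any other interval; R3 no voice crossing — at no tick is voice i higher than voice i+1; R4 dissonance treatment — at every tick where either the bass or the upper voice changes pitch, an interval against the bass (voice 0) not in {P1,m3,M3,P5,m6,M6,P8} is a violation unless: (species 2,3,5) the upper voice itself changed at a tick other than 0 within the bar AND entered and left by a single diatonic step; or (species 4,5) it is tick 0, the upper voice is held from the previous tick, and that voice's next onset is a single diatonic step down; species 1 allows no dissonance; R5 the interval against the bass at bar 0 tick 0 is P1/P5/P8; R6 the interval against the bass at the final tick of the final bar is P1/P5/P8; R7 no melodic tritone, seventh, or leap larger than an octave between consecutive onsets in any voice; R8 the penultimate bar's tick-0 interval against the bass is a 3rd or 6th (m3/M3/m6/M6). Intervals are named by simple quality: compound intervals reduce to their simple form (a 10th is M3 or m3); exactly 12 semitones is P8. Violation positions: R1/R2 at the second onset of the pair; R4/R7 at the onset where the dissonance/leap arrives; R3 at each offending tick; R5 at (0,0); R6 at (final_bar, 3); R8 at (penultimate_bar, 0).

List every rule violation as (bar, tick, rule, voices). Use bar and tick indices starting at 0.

(3, 0, R2, (0, 1))
(5, 2, R7, (1,))
(6, 0, R2, (0, 1))
(6, 0, R7, (1,))
(7, 2, R4, (0, 1))
(10, 0, R1, (0, 1))

bar 0: v0=C3 v1=C4 downbeat P8
bar 1: v0=A2 v1=F3 downbeat m6
bar 2: v0=B2 v1=G3 downbeat m6
bar 3: v0=C3 v1=G4 downbeat P5
bar 4: v0=E3 v1=G3 downbeat m3
bar 5: v0=D3 v1=B3 downbeat M6
bar 6: v0=E3 v1=E4 downbeat P8
bar 7: v0=F3 v1=A3 downbeat M3
bar 8: v0=G3 v1=B3 downbeat M3
bar 9: v0=B2 v1=G3 downbeat m6
bar 10: v0=C3 v1=C4 downbeat P8
  -> R2 @ bar 3 tick 0 v(0, 1): B2/B3 P8 -> C3/G4 P5 similar
  -> R7 @ bar 5 tick 2 v(1,): B3->F3 leap 6st
  -> R2 @ bar 6 tick 0 v(0, 1): D3/F3 m3 -> E3/E4 P8 similar
  -> R7 @ bar 6 tick 0 v(1,): F3->E4 leap 11st
  -> R4 @ bar 7 tick 2 v(0, 1): F3/G3 M2 untreated
  -> R1 @ bar 10 tick 0 v(0, 1): B2/B3 P8 -> C3/C4 P8 similar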